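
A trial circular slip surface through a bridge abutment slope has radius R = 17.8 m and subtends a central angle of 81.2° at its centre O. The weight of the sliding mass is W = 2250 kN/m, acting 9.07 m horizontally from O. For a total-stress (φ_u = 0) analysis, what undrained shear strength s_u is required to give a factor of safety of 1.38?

FS = s_u·L_a·R / (W·d), so s_u = FS·W·d / (L_a·R).
Arc length L_a = R·θ = 17.8·(81.2°·π/180) = 17.8·1.4172 = 25.23 m
s_u = 1.38·2250·9.07 / (25.23·17.8) = 28162.3 / 449.03 = 62.72 kPa

s_u = 62.7 kPa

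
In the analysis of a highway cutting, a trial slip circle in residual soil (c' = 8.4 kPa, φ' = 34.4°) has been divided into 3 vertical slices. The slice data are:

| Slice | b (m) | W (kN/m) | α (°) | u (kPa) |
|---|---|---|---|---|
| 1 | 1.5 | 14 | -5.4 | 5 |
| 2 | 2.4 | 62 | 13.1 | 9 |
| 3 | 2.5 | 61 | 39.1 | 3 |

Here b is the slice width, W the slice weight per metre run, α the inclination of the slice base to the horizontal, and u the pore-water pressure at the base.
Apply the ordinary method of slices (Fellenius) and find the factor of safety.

Ordinary method of slices: FS = Σ[c'·Δl_i + (W_i cosα_i − u_i·Δl_i)·tanφ'] / Σ W_i sinα_i, with Δl_i = b_i / cosα_i.
Slice 1: Δl = 1.5/cos(-5.4°) = 1.507 m; N'_1 = 14·cos(-5.4°) − 5·1.507 = 6.4; c'Δl = 12.66; W sinα = -1.3
Slice 2: Δl = 2.4/cos13.1° = 2.464 m; N'_2 = 62·cos13.1° − 9·2.464 = 38.2; c'Δl = 20.70; W sinα = 14.1
Slice 3: Δl = 2.5/cos39.1° = 3.221 m; N'_3 = 61·cos39.1° − 3·3.221 = 37.7; c'Δl = 27.06; W sinα = 38.5
Σc'Δl = 60.4 kN/m; ΣN' = 82.3 kN/m; ΣW sinα = 51.2 kN/m
Resisting = 60.4 + 82.3·tan34.4° = 60.4 + 56.3 = 116.8 kN/m
FS = 116.8 / 51.2 = 2.280

FS = 2.28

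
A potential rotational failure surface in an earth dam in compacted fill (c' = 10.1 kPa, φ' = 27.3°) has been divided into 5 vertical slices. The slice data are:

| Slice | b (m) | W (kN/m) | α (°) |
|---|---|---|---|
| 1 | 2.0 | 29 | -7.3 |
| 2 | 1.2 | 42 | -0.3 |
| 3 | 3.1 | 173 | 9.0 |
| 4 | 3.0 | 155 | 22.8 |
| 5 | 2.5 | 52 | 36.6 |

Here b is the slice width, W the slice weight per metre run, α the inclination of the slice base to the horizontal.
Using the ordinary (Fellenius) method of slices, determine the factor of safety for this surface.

Ordinary method of slices: FS = Σ[c'·Δl_i + (W_i cosα_i)·tanφ'] / Σ W_i sinα_i, with Δl_i = b_i / cosα_i.
Slice 1: Δl = 2.0/cos(-7.3°) = 2.016 m; N'_1 = 29·cos(-7.3°) = 28.8; c'Δl = 20.37; W sinα = -3.7
Slice 2: Δl = 1.2/cos(-0.3°) = 1.200 m; N'_2 = 42·cos(-0.3°) = 42.0; c'Δl = 12.12; W sinα = -0.2
Slice 3: Δl = 3.1/cos9.0° = 3.139 m; N'_3 = 173·cos9.0° = 170.9; c'Δl = 31.70; W sinα = 27.1
Slice 4: Δl = 3.0/cos22.8° = 3.254 m; N'_4 = 155·cos22.8° = 142.9; c'Δl = 32.87; W sinα = 60.1
Slice 5: Δl = 2.5/cos36.6° = 3.114 m; N'_5 = 52·cos36.6° = 41.7; c'Δl = 31.45; W sinα = 31.0
Σc'Δl = 128.5 kN/m; ΣN' = 426.3 kN/m; ΣW sinα = 114.2 kN/m
Resisting = 128.5 + 426.3·tan27.3° = 128.5 + 220.0 = 348.5 kN/m
FS = 348.5 / 114.2 = 3.051

FS = 3.05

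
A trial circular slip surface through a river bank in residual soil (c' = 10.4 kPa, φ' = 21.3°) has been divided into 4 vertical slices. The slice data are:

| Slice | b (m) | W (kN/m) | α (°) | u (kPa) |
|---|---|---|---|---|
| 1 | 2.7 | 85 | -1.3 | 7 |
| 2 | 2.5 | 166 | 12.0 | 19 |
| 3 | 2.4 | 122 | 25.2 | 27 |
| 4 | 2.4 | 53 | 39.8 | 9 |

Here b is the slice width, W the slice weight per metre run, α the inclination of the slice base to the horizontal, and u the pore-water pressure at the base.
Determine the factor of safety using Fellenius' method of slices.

FS = 1.73

Ordinary method of slices: FS = Σ[c'·Δl_i + (W_i cosα_i − u_i·Δl_i)·tanφ'] / Σ W_i sinα_i, with Δl_i = b_i / cosα_i.
Slice 1: Δl = 2.7/cos(-1.3°) = 2.701 m; N'_1 = 85·cos(-1.3°) − 7·2.701 = 66.1; c'Δl = 28.09; W sinα = -1.9
Slice 2: Δl = 2.5/cos12.0° = 2.556 m; N'_2 = 166·cos12.0° − 19·2.556 = 113.8; c'Δl = 26.58; W sinα = 34.5
Slice 3: Δl = 2.4/cos25.2° = 2.652 m; N'_3 = 122·cos25.2° − 27·2.652 = 38.8; c'Δl = 27.59; W sinα = 51.9
Slice 4: Δl = 2.4/cos39.8° = 3.124 m; N'_4 = 53·cos39.8° − 9·3.124 = 12.6; c'Δl = 32.49; W sinα = 33.9
Σc'Δl = 114.7 kN/m; ΣN' = 231.3 kN/m; ΣW sinα = 118.5 kN/m
Resisting = 114.7 + 231.3·tan21.3° = 114.7 + 90.2 = 204.9 kN/m
FS = 204.9 / 118.5 = 1.730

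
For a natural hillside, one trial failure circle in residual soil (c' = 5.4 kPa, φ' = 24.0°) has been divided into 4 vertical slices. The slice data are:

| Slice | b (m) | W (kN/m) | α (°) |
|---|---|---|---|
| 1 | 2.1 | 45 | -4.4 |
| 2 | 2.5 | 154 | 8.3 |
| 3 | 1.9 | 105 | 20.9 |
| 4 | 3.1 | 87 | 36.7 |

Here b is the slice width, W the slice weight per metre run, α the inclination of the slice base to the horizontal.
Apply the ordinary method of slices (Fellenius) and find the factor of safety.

FS = 2.03

Ordinary method of slices: FS = Σ[c'·Δl_i + (W_i cosα_i)·tanφ'] / Σ W_i sinα_i, with Δl_i = b_i / cosα_i.
Slice 1: Δl = 2.1/cos(-4.4°) = 2.106 m; N'_1 = 45·cos(-4.4°) = 44.9; c'Δl = 11.37; W sinα = -3.5
Slice 2: Δl = 2.5/cos8.3° = 2.526 m; N'_2 = 154·cos8.3° = 152.4; c'Δl = 13.64; W sinα = 22.2
Slice 3: Δl = 1.9/cos20.9° = 2.034 m; N'_3 = 105·cos20.9° = 98.1; c'Δl = 10.98; W sinα = 37.5
Slice 4: Δl = 3.1/cos36.7° = 3.866 m; N'_4 = 87·cos36.7° = 69.8; c'Δl = 20.88; W sinα = 52.0
Σc'Δl = 56.9 kN/m; ΣN' = 365.1 kN/m; ΣW sinα = 108.2 kN/m
Resisting = 56.9 + 365.1·tan24.0° = 56.9 + 162.6 = 219.4 kN/m
FS = 219.4 / 108.2 = 2.027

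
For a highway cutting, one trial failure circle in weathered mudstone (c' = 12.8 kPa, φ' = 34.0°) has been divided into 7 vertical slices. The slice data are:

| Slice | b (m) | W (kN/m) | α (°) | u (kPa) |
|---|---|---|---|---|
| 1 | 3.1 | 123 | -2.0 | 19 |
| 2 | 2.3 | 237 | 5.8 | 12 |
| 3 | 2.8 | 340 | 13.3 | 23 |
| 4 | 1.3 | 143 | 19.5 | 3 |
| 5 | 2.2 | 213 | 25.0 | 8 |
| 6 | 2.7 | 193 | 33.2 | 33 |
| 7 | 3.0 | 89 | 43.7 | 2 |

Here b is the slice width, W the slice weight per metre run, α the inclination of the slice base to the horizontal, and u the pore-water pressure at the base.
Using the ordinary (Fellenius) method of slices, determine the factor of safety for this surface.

Ordinary method of slices: FS = Σ[c'·Δl_i + (W_i cosα_i − u_i·Δl_i)·tanφ'] / Σ W_i sinα_i, with Δl_i = b_i / cosα_i.
Slice 1: Δl = 3.1/cos(-2.0°) = 3.102 m; N'_1 = 123·cos(-2.0°) − 19·3.102 = 64.0; c'Δl = 39.70; W sinα = -4.3
Slice 2: Δl = 2.3/cos5.8° = 2.312 m; N'_2 = 237·cos5.8° − 12·2.312 = 208.0; c'Δl = 29.59; W sinα = 24.0
Slice 3: Δl = 2.8/cos13.3° = 2.877 m; N'_3 = 340·cos13.3° − 23·2.877 = 264.7; c'Δl = 36.83; W sinα = 78.2
Slice 4: Δl = 1.3/cos19.5° = 1.379 m; N'_4 = 143·cos19.5° − 3·1.379 = 130.7; c'Δl = 17.65; W sinα = 47.7
Slice 5: Δl = 2.2/cos25.0° = 2.427 m; N'_5 = 213·cos25.0° − 8·2.427 = 173.6; c'Δl = 31.07; W sinα = 90.0
Slice 6: Δl = 2.7/cos33.2° = 3.227 m; N'_6 = 193·cos33.2° − 33·3.227 = 55.0; c'Δl = 41.30; W sinα = 105.7
Slice 7: Δl = 3.0/cos43.7° = 4.150 m; N'_7 = 89·cos43.7° − 2·4.150 = 56.0; c'Δl = 53.11; W sinα = 61.5
Σc'Δl = 249.3 kN/m; ΣN' = 952.1 kN/m; ΣW sinα = 402.8 kN/m
Resisting = 249.3 + 952.1·tan34.0° = 249.3 + 642.2 = 891.5 kN/m
FS = 891.5 / 402.8 = 2.213

FS = 2.21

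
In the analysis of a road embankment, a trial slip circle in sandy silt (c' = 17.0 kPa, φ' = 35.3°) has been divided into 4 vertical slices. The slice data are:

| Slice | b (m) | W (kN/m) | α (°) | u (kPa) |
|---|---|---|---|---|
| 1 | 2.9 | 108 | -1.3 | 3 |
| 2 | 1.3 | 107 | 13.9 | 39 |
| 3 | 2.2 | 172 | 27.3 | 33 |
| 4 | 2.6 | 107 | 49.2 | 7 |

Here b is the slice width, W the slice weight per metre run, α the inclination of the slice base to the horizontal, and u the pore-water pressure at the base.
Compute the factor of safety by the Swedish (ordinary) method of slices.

FS = 2.01

Ordinary method of slices: FS = Σ[c'·Δl_i + (W_i cosα_i − u_i·Δl_i)·tanφ'] / Σ W_i sinα_i, with Δl_i = b_i / cosα_i.
Slice 1: Δl = 2.9/cos(-1.3°) = 2.901 m; N'_1 = 108·cos(-1.3°) − 3·2.901 = 99.3; c'Δl = 49.31; W sinα = -2.5
Slice 2: Δl = 1.3/cos13.9° = 1.339 m; N'_2 = 107·cos13.9° − 39·1.339 = 51.6; c'Δl = 22.77; W sinα = 25.7
Slice 3: Δl = 2.2/cos27.3° = 2.476 m; N'_3 = 172·cos27.3° − 33·2.476 = 71.1; c'Δl = 42.09; W sinα = 78.9
Slice 4: Δl = 2.6/cos49.2° = 3.979 m; N'_4 = 107·cos49.2° − 7·3.979 = 42.1; c'Δl = 67.64; W sinα = 81.0
Σc'Δl = 181.8 kN/m; ΣN' = 264.1 kN/m; ΣW sinα = 183.1 kN/m
Resisting = 181.8 + 264.1·tan35.3° = 181.8 + 187.0 = 368.8 kN/m
FS = 368.8 / 183.1 = 2.014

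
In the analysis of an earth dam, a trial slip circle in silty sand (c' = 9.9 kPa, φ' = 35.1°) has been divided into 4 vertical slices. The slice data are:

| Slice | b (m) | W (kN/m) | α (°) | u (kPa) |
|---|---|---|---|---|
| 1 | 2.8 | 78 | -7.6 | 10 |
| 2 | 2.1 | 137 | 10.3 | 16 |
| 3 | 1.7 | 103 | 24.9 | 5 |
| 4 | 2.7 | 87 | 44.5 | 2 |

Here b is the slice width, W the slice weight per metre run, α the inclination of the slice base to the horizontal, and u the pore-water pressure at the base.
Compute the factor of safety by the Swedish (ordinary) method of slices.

FS = 2.60

Ordinary method of slices: FS = Σ[c'·Δl_i + (W_i cosα_i − u_i·Δl_i)·tanφ'] / Σ W_i sinα_i, with Δl_i = b_i / cosα_i.
Slice 1: Δl = 2.8/cos(-7.6°) = 2.825 m; N'_1 = 78·cos(-7.6°) − 10·2.825 = 49.1; c'Δl = 27.97; W sinα = -10.3
Slice 2: Δl = 2.1/cos10.3° = 2.134 m; N'_2 = 137·cos10.3° − 16·2.134 = 100.6; c'Δl = 21.13; W sinα = 24.5
Slice 3: Δl = 1.7/cos24.9° = 1.874 m; N'_3 = 103·cos24.9° − 5·1.874 = 84.1; c'Δl = 18.55; W sinα = 43.4
Slice 4: Δl = 2.7/cos44.5° = 3.785 m; N'_4 = 87·cos44.5° − 2·3.785 = 54.5; c'Δl = 37.48; W sinα = 61.0
Σc'Δl = 105.1 kN/m; ΣN' = 288.2 kN/m; ΣW sinα = 118.5 kN/m
Resisting = 105.1 + 288.2·tan35.1° = 105.1 + 202.6 = 307.7 kN/m
FS = 307.7 / 118.5 = 2.596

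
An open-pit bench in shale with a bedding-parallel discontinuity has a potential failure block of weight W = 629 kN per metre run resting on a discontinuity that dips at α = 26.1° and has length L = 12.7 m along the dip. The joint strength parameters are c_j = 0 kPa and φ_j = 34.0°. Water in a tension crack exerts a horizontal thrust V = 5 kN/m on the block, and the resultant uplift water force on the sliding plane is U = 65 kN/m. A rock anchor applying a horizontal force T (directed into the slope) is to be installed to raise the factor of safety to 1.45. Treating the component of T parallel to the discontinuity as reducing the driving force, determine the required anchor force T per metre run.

Resolving forces along and normal to the sliding plane, with the horizontal anchor force T adding T·sinα to the effective normal force and T·cosα acting up the plane against the driving force:
FS = [c_jL + (W cosα − U − V sinα + T sinα) tanφ_j] / [W sinα + V cosα − T cosα]
Without the anchor: N' = 497.7 kN/m, driving T_d = 281.2 kN/m, resisting R = 0·12.7 + 497.7·tan34.0° = 335.7 kN/m, FS = 1.19.
Setting FS = 1.45 and solving for T:
1.45·(281.2 − T cos26.1°) = 335.7 + T sin26.1°·tan34.0°
T·(sin26.1°·tan34.0° + 1.45·cos26.1°) = 1.45·281.2 − 335.7
T·(0.4399·0.6745 + 1.45·0.8980) = 407.8 − 335.7 = 72.1
T·1.5989 = 72.1
T = 45.1 kN/m

T = 45 kN/m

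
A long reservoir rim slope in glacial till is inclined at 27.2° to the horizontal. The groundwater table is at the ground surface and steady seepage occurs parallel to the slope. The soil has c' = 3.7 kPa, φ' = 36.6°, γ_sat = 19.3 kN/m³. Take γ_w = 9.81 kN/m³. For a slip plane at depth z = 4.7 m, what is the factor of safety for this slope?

FS = 0.81

With seepage parallel to the slope and the water table at the surface, the effective normal stress on the slip plane uses the buoyant unit weight γ' = γ_sat − γ_w while the driving shear stress uses γ_sat:
FS = [c' + γ' z cos²β tanφ'] / [γ_sat z sinβ cosβ]
γ' = 19.3 − 9.81 = 9.49 kN/m³
Numerator = 3.7 + 9.49·4.7·cos²27.2°·tan36.6° = 3.7 + 9.49·4.7·0.7911·0.7427 = 29.904 kPa
Denominator = 19.3·4.7·sin27.2°·cos27.2° = 19.3·4.7·0.4571·0.8894 = 36.878 kPa
FS = 29.904 / 36.878 = 0.811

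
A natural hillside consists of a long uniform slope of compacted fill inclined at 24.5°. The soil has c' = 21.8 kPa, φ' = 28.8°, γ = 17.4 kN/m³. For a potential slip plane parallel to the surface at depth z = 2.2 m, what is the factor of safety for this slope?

For an infinite slope with a slip plane parallel to the surface (no pore pressure): FS = [c' + γz cos²β tanφ'] / [γz sinβ cosβ].
γz = 17.4·2.2 = 38.28 kN/m²
Numerator = 21.8 + 38.28·cos²24.5°·tan28.8° = 21.8 + 38.28·0.8280·0.5498 = 39.226 kPa
Denominator = 38.28·sin24.5°·cos24.5° = 38.28·0.4147·0.9100 = 14.445 kPa
FS = 39.226 / 14.445 = 2.715

FS = 2.72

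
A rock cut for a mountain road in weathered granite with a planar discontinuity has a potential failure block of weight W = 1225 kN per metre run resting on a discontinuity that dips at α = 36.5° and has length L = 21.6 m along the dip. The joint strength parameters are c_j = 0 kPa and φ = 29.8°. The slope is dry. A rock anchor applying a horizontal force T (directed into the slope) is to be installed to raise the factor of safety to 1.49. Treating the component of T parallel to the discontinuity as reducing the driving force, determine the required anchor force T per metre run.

Resolving forces along and normal to the sliding plane, with the horizontal anchor force T adding T·sinα to the effective normal force and T·cosα acting up the plane against the driving force:
FS = [c_jL + (W cosα + T sinα) tanφ] / [W sinα − T cosα]
Without the anchor: N' = 984.7 kN/m, driving T_d = 728.7 kN/m, resisting R = 0·21.6 + 984.7·tan29.8° = 564.0 kN/m, FS = 0.77.
Setting FS = 1.49 and solving for T:
1.49·(728.7 − T cos36.5°) = 564.0 + T sin36.5°·tan29.8°
T·(sin36.5°·tan29.8° + 1.49·cos36.5°) = 1.49·728.7 − 564.0
T·(0.5948·0.5727 + 1.49·0.8039) = 1085.7 − 564.0 = 521.7
T·1.5384 = 521.7
T = 339.1 kN/m

T = 339 kN/m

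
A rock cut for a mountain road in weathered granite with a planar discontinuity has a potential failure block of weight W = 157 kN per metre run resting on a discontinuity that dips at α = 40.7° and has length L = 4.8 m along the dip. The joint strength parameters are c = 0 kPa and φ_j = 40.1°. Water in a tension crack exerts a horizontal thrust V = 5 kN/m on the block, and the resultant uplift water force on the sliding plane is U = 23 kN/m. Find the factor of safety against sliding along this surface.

FS = 0.74

Resolving the block weight along and normal to the plane and applying the Mohr–Coulomb strength on the joint:
N' = W cosα − U − V sinα = 157·cos40.7° − 23 − 5·sin40.7° = 92.8 kN/m
Driving force T = W sinα + V cosα = 157·sin40.7° + 5·cos40.7° = 106.2 kN/m
Resisting force R = c·L + N'·tanφ_j = 0·4.8 + 92.8·tan40.1° = 0.0 + 78.1 = 78.1 kN/m
FS = R / T = 78.1 / 106.2 = 0.736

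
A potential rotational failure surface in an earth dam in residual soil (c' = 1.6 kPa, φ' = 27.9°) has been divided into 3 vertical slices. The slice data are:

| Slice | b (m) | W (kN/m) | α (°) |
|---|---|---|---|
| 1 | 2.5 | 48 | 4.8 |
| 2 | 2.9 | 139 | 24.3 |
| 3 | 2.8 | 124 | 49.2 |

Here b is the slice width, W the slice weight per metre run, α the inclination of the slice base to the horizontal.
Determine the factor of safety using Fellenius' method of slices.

FS = 0.98

Ordinary method of slices: FS = Σ[c'·Δl_i + (W_i cosα_i)·tanφ'] / Σ W_i sinα_i, with Δl_i = b_i / cosα_i.
Slice 1: Δl = 2.5/cos4.8° = 2.509 m; N'_1 = 48·cos4.8° = 47.8; c'Δl = 4.01; W sinα = 4.0
Slice 2: Δl = 2.9/cos24.3° = 3.182 m; N'_2 = 139·cos24.3° = 126.7; c'Δl = 5.09; W sinα = 57.2
Slice 3: Δl = 2.8/cos49.2° = 4.285 m; N'_3 = 124·cos49.2° = 81.0; c'Δl = 6.86; W sinα = 93.9
Σc'Δl = 16.0 kN/m; ΣN' = 255.5 kN/m; ΣW sinα = 155.1 kN/m
Resisting = 16.0 + 255.5·tan27.9° = 16.0 + 135.3 = 151.3 kN/m
FS = 151.3 / 155.1 = 0.975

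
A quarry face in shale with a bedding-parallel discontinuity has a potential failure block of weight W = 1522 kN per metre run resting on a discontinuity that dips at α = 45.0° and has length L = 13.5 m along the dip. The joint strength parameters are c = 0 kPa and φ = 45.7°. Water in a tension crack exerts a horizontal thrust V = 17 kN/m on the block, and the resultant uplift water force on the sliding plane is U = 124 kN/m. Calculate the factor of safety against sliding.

Resolving the block weight along and normal to the plane and applying the Mohr–Coulomb strength on the joint:
N' = W cosα − U − V sinα = 1522·cos45.0° − 124 − 17·sin45.0° = 940.2 kN/m
Driving force T = W sinα + V cosα = 1522·sin45.0° + 17·cos45.0° = 1088.2 kN/m
Resisting force R = c·L + N'·tanφ = 0·13.5 + 940.2·tan45.7° = 0.0 + 963.5 = 963.5 kN/m
FS = R / T = 963.5 / 1088.2 = 0.885

FS = 0.89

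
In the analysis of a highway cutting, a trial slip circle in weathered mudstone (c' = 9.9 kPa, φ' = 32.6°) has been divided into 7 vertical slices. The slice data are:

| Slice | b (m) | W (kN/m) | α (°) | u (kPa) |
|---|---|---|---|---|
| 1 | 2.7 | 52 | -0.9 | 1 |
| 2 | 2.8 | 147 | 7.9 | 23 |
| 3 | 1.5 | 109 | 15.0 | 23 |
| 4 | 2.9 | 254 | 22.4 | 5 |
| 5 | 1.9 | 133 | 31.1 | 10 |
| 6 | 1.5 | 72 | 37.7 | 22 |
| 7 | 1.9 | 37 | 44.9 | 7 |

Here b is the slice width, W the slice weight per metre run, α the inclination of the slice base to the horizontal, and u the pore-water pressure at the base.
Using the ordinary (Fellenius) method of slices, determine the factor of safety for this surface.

Ordinary method of slices: FS = Σ[c'·Δl_i + (W_i cosα_i − u_i·Δl_i)·tanφ'] / Σ W_i sinα_i, with Δl_i = b_i / cosα_i.
Slice 1: Δl = 2.7/cos(-0.9°) = 2.700 m; N'_1 = 52·cos(-0.9°) − 1·2.700 = 49.3; c'Δl = 26.73; W sinα = -0.8
Slice 2: Δl = 2.8/cos7.9° = 2.827 m; N'_2 = 147·cos7.9° − 23·2.827 = 80.6; c'Δl = 27.99; W sinα = 20.2
Slice 3: Δl = 1.5/cos15.0° = 1.553 m; N'_3 = 109·cos15.0° − 23·1.553 = 69.6; c'Δl = 15.37; W sinα = 28.2
Slice 4: Δl = 2.9/cos22.4° = 3.137 m; N'_4 = 254·cos22.4° − 5·3.137 = 219.2; c'Δl = 31.05; W sinα = 96.8
Slice 5: Δl = 1.9/cos31.1° = 2.219 m; N'_5 = 133·cos31.1° − 10·2.219 = 91.7; c'Δl = 21.97; W sinα = 68.7
Slice 6: Δl = 1.5/cos37.7° = 1.896 m; N'_6 = 72·cos37.7° − 22·1.896 = 15.3; c'Δl = 18.77; W sinα = 44.0
Slice 7: Δl = 1.9/cos44.9° = 2.682 m; N'_7 = 37·cos44.9° − 7·2.682 = 7.4; c'Δl = 26.56; W sinα = 26.1
Σc'Δl = 168.4 kN/m; ΣN' = 533.0 kN/m; ΣW sinα = 283.2 kN/m
Resisting = 168.4 + 533.0·tan32.6° = 168.4 + 340.9 = 509.3 kN/m
FS = 509.3 / 283.2 = 1.798

FS = 1.80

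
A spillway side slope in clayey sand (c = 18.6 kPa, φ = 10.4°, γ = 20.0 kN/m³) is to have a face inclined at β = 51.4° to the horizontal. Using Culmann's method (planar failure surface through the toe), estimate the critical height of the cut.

Culmann's analysis gives the critical failure plane at α_cr = (β + φ)/2 = (51.4 + 10.4)/2 = 30.9°, and the critical height
H_c = (4c/γ) · sinβ cosφ / [1 − cos(β − φ)]
    = (4·18.6/20.0) · sin51.4°·cos10.4° / [1 − cos(41.0°)]
    = 3.720 · 0.7815·0.9836 / [1 − 0.7547]
    = 3.720 · 0.7687 / 0.2453
    = 11.66 m

H_c = 11.66 m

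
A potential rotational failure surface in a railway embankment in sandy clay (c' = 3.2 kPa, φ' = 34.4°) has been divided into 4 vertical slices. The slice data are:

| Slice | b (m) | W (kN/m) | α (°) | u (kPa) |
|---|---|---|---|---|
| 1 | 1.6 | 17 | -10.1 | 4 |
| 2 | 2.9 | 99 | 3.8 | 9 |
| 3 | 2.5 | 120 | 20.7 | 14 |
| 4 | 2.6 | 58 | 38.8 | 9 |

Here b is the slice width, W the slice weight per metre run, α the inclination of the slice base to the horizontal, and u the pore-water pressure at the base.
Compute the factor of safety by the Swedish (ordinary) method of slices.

Ordinary method of slices: FS = Σ[c'·Δl_i + (W_i cosα_i − u_i·Δl_i)·tanφ'] / Σ W_i sinα_i, with Δl_i = b_i / cosα_i.
Slice 1: Δl = 1.6/cos(-10.1°) = 1.625 m; N'_1 = 17·cos(-10.1°) − 4·1.625 = 10.2; c'Δl = 5.20; W sinα = -3.0
Slice 2: Δl = 2.9/cos3.8° = 2.906 m; N'_2 = 99·cos3.8° − 9·2.906 = 72.6; c'Δl = 9.30; W sinα = 6.6
Slice 3: Δl = 2.5/cos20.7° = 2.673 m; N'_3 = 120·cos20.7° − 14·2.673 = 74.8; c'Δl = 8.55; W sinα = 42.4
Slice 4: Δl = 2.6/cos38.8° = 3.336 m; N'_4 = 58·cos38.8° − 9·3.336 = 15.2; c'Δl = 10.68; W sinα = 36.3
Σc'Δl = 33.7 kN/m; ΣN' = 172.9 kN/m; ΣW sinα = 82.3 kN/m
Resisting = 33.7 + 172.9·tan34.4° = 33.7 + 118.4 = 152.1 kN/m
FS = 152.1 / 82.3 = 1.847

FS = 1.85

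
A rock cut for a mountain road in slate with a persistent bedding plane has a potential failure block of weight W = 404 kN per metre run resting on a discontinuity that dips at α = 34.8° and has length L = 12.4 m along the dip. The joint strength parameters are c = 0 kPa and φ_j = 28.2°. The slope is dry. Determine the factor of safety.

FS = 0.77

Resolving the block weight along and normal to the plane and applying the Mohr–Coulomb strength on the joint:
N' = W cosα = 404·cos34.8° = 331.7 kN/m
Driving force T = W sinα = 404·sin34.8° = 230.6 kN/m
Resisting force R = c·L + N'·tanφ_j = 0·12.4 + 331.7·tan28.2° = 0.0 + 177.9 = 177.9 kN/m
FS = R / T = 177.9 / 230.6 = 0.771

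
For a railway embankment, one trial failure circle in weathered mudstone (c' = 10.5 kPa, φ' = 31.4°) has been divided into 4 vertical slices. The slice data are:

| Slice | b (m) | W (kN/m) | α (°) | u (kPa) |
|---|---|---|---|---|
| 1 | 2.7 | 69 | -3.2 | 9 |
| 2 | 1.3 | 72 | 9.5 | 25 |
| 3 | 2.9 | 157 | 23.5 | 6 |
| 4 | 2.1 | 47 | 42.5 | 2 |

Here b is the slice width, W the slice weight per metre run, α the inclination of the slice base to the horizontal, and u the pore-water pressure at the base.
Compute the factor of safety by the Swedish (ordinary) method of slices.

Ordinary method of slices: FS = Σ[c'·Δl_i + (W_i cosα_i − u_i·Δl_i)·tanφ'] / Σ W_i sinα_i, with Δl_i = b_i / cosα_i.
Slice 1: Δl = 2.7/cos(-3.2°) = 2.704 m; N'_1 = 69·cos(-3.2°) − 9·2.704 = 44.6; c'Δl = 28.39; W sinα = -3.9
Slice 2: Δl = 1.3/cos9.5° = 1.318 m; N'_2 = 72·cos9.5° − 25·1.318 = 38.1; c'Δl = 13.84; W sinα = 11.9
Slice 3: Δl = 2.9/cos23.5° = 3.162 m; N'_3 = 157·cos23.5° − 6·3.162 = 125.0; c'Δl = 33.20; W sinα = 62.6
Slice 4: Δl = 2.1/cos42.5° = 2.848 m; N'_4 = 47·cos42.5° − 2·2.848 = 29.0; c'Δl = 29.91; W sinα = 31.8
Σc'Δl = 105.3 kN/m; ΣN' = 236.6 kN/m; ΣW sinα = 102.4 kN/m
Resisting = 105.3 + 236.6·tan31.4° = 105.3 + 144.4 = 249.8 kN/m
FS = 249.8 / 102.4 = 2.439

FS = 2.44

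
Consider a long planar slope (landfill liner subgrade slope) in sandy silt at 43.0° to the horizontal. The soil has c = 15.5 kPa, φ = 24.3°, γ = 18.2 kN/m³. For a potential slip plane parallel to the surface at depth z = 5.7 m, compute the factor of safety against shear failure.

For an infinite slope with a slip plane parallel to the surface (no pore pressure): FS = [c + γz cos²β tanφ] / [γz sinβ cosβ].
γz = 18.2·5.7 = 103.74 kN/m²
Numerator = 15.5 + 103.74·cos²43.0°·tan24.3° = 15.5 + 103.74·0.5349·0.4515 = 40.554 kPa
Denominator = 103.74·sin43.0°·cos43.0° = 103.74·0.6820·0.7314 = 51.744 kPa
FS = 40.554 / 51.744 = 0.784

FS = 0.78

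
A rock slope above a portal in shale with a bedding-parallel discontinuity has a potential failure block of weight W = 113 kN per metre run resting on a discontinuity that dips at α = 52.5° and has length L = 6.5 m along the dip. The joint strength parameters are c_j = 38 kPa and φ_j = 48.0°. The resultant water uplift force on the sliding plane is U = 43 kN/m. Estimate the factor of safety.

FS = 3.07

Resolving the block weight along and normal to the plane and applying the Mohr–Coulomb strength on the joint:
N' = W cosα − U = 113·cos52.5° − 43 = 25.8 kN/m
Driving force T = W sinα = 113·sin52.5° = 89.6 kN/m
Resisting force R = c_j·L + N'·tanφ_j = 38·6.5 + 25.8·tan48.0° = 247.0 + 28.6 = 275.6 kN/m
FS = R / T = 275.6 / 89.6 = 3.075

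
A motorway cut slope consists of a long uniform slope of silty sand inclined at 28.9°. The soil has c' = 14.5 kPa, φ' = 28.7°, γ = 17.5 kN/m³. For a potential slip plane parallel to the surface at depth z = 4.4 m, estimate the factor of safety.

FS = 1.44

For an infinite slope with a slip plane parallel to the surface (no pore pressure): FS = [c' + γz cos²β tanφ'] / [γz sinβ cosβ].
γz = 17.5·4.4 = 77.00 kN/m²
Numerator = 14.5 + 77.00·cos²28.9°·tan28.7° = 14.5 + 77.00·0.7664·0.5475 = 46.810 kPa
Denominator = 77.00·sin28.9°·cos28.9° = 77.00·0.4833·0.8755 = 32.578 kPa
FS = 46.810 / 32.578 = 1.437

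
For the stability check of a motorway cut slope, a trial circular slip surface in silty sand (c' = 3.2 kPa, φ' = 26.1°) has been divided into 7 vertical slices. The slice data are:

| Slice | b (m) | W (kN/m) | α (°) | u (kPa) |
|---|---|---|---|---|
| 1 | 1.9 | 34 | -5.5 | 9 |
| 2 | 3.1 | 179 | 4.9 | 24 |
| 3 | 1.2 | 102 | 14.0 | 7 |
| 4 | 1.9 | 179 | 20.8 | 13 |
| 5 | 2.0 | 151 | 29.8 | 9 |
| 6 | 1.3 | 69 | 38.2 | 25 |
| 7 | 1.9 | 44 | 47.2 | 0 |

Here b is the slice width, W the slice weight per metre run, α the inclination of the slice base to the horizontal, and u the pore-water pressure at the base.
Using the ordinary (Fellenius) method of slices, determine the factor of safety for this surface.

Ordinary method of slices: FS = Σ[c'·Δl_i + (W_i cosα_i − u_i·Δl_i)·tanφ'] / Σ W_i sinα_i, with Δl_i = b_i / cosα_i.
Slice 1: Δl = 1.9/cos(-5.5°) = 1.909 m; N'_1 = 34·cos(-5.5°) − 9·1.909 = 16.7; c'Δl = 6.11; W sinα = -3.3
Slice 2: Δl = 3.1/cos4.9° = 3.111 m; N'_2 = 179·cos4.9° − 24·3.111 = 103.7; c'Δl = 9.96; W sinα = 15.3
Slice 3: Δl = 1.2/cos14.0° = 1.237 m; N'_3 = 102·cos14.0° − 7·1.237 = 90.3; c'Δl = 3.96; W sinα = 24.7
Slice 4: Δl = 1.9/cos20.8° = 2.032 m; N'_4 = 179·cos20.8° − 13·2.032 = 140.9; c'Δl = 6.50; W sinα = 63.6
Slice 5: Δl = 2.0/cos29.8° = 2.305 m; N'_5 = 151·cos29.8° − 9·2.305 = 110.3; c'Δl = 7.38; W sinα = 75.0
Slice 6: Δl = 1.3/cos38.2° = 1.654 m; N'_6 = 69·cos38.2° − 25·1.654 = 12.9; c'Δl = 5.29; W sinα = 42.7
Slice 7: Δl = 1.9/cos47.2° = 2.796 m; N'_7 = 44·cos47.2° − 0·2.796 = 29.9; c'Δl = 8.95; W sinα = 32.3
Σc'Δl = 48.1 kN/m; ΣN' = 504.6 kN/m; ΣW sinα = 250.3 kN/m
Resisting = 48.1 + 504.6·tan26.1° = 48.1 + 247.2 = 295.4 kN/m
FS = 295.4 / 250.3 = 1.180

FS = 1.18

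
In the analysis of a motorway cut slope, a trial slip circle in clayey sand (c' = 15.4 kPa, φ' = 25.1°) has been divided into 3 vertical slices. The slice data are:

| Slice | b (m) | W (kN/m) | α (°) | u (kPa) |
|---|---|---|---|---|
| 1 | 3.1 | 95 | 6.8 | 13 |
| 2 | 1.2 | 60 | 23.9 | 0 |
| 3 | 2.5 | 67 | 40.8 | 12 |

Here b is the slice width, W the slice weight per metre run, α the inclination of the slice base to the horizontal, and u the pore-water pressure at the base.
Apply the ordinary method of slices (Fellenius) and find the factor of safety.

Ordinary method of slices: FS = Σ[c'·Δl_i + (W_i cosα_i − u_i·Δl_i)·tanφ'] / Σ W_i sinα_i, with Δl_i = b_i / cosα_i.
Slice 1: Δl = 3.1/cos6.8° = 3.122 m; N'_1 = 95·cos6.8° − 13·3.122 = 53.7; c'Δl = 48.08; W sinα = 11.2
Slice 2: Δl = 1.2/cos23.9° = 1.313 m; N'_2 = 60·cos23.9° − 0·1.313 = 54.9; c'Δl = 20.21; W sinα = 24.3
Slice 3: Δl = 2.5/cos40.8° = 3.303 m; N'_3 = 67·cos40.8° − 12·3.303 = 11.1; c'Δl = 50.86; W sinα = 43.8
Σc'Δl = 119.2 kN/m; ΣN' = 119.7 kN/m; ΣW sinα = 79.3 kN/m
Resisting = 119.2 + 119.7·tan25.1° = 119.2 + 56.1 = 175.2 kN/m
FS = 175.2 / 79.3 = 2.209

FS = 2.21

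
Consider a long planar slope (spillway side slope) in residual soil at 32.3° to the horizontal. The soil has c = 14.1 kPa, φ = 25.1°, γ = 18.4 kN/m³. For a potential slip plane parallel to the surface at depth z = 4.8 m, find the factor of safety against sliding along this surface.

FS = 1.09

For an infinite slope with a slip plane parallel to the surface (no pore pressure): FS = [c + γz cos²β tanφ] / [γz sinβ cosβ].
γz = 18.4·4.8 = 88.32 kN/m²
Numerator = 14.1 + 88.32·cos²32.3°·tan25.1° = 14.1 + 88.32·0.7145·0.4684 = 43.659 kPa
Denominator = 88.32·sin32.3°·cos32.3° = 88.32·0.5344·0.8453 = 39.891 kPa
FS = 43.659 / 39.891 = 1.094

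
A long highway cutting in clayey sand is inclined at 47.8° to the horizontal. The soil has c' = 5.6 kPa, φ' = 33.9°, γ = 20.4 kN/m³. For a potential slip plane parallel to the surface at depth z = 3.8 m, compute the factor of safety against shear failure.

FS = 0.75

For an infinite slope with a slip plane parallel to the surface (no pore pressure): FS = [c' + γz cos²β tanφ'] / [γz sinβ cosβ].
γz = 20.4·3.8 = 77.52 kN/m²
Numerator = 5.6 + 77.52·cos²47.8°·tan33.9° = 5.6 + 77.52·0.4512·0.6720 = 29.104 kPa
Denominator = 77.52·sin47.8°·cos47.8° = 77.52·0.7408·0.6717 = 38.575 kPa
FS = 29.104 / 38.575 = 0.754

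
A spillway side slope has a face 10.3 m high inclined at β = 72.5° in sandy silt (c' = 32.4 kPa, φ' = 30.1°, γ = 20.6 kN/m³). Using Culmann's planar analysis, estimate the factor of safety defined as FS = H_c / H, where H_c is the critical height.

H_c = (4c'/γ) · sinβ cosφ' / [1 − cos(β − φ')]
    = (4·32.4/20.6) · sin72.5°·cos30.1° / [1 − cos42.4°]
    = 6.291 · 0.8251 / 0.2615 = 19.85 m
FS = H_c / H = 19.85 / 10.3 = 1.927

FS = 1.93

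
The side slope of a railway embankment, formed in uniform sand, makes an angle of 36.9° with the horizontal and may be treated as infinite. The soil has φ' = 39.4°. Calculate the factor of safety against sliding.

FS = 1.09

For a dry cohesionless infinite slope the factor of safety is FS = tanφ' / tanβ.
FS = tan39.4° / tan36.9° = 0.8214 / 0.7508 = 1.094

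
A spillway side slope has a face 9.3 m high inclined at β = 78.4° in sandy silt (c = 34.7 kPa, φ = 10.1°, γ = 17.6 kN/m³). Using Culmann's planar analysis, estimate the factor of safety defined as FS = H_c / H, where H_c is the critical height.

H_c = (4c/γ) · sinβ cosφ / [1 − cos(β − φ)]
    = (4·34.7/17.6) · sin78.4°·cos10.1° / [1 − cos68.3°]
    = 7.886 · 0.9644 / 0.6303 = 12.07 m
FS = H_c / H = 12.07 / 9.3 = 1.298

FS = 1.30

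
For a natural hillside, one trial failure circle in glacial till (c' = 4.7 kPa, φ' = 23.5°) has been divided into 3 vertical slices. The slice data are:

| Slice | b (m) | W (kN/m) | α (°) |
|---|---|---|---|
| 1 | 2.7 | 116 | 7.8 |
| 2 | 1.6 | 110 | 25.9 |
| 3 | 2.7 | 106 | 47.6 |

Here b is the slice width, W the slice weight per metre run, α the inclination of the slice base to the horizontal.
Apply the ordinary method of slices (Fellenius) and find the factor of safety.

Ordinary method of slices: FS = Σ[c'·Δl_i + (W_i cosα_i)·tanφ'] / Σ W_i sinα_i, with Δl_i = b_i / cosα_i.
Slice 1: Δl = 2.7/cos7.8° = 2.725 m; N'_1 = 116·cos7.8° = 114.9; c'Δl = 12.81; W sinα = 15.7
Slice 2: Δl = 1.6/cos25.9° = 1.779 m; N'_2 = 110·cos25.9° = 99.0; c'Δl = 8.36; W sinα = 48.0
Slice 3: Δl = 2.7/cos47.6° = 4.004 m; N'_3 = 106·cos47.6° = 71.5; c'Δl = 18.82; W sinα = 78.3
Σc'Δl = 40.0 kN/m; ΣN' = 285.4 kN/m; ΣW sinα = 142.1 kN/m
Resisting = 40.0 + 285.4·tan23.5° = 40.0 + 124.1 = 164.1 kN/m
FS = 164.1 / 142.1 = 1.155

FS = 1.15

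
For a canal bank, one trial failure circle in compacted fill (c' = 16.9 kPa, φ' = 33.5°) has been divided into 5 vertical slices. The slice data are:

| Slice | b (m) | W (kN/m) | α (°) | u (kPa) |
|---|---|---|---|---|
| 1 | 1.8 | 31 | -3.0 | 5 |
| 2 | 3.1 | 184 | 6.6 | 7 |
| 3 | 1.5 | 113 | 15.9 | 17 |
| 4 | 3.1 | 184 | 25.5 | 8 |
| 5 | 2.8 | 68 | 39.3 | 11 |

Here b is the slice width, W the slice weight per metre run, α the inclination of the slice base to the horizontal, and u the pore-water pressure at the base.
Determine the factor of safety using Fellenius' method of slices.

Ordinary method of slices: FS = Σ[c'·Δl_i + (W_i cosα_i − u_i·Δl_i)·tanφ'] / Σ W_i sinα_i, with Δl_i = b_i / cosα_i.
Slice 1: Δl = 1.8/cos(-3.0°) = 1.802 m; N'_1 = 31·cos(-3.0°) − 5·1.802 = 21.9; c'Δl = 30.46; W sinα = -1.6
Slice 2: Δl = 3.1/cos6.6° = 3.121 m; N'_2 = 184·cos6.6° − 7·3.121 = 160.9; c'Δl = 52.74; W sinα = 21.1
Slice 3: Δl = 1.5/cos15.9° = 1.560 m; N'_3 = 113·cos15.9° − 17·1.560 = 82.2; c'Δl = 26.36; W sinα = 31.0
Slice 4: Δl = 3.1/cos25.5° = 3.435 m; N'_4 = 184·cos25.5° − 8·3.435 = 138.6; c'Δl = 58.04; W sinα = 79.2
Slice 5: Δl = 2.8/cos39.3° = 3.618 m; N'_5 = 68·cos39.3° − 11·3.618 = 12.8; c'Δl = 61.15; W sinα = 43.1
Σc'Δl = 228.8 kN/m; ΣN' = 416.5 kN/m; ΣW sinα = 172.8 kN/m
Resisting = 228.8 + 416.5·tan33.5° = 228.8 + 275.7 = 504.4 kN/m
FS = 504.4 / 172.8 = 2.920

FS = 2.92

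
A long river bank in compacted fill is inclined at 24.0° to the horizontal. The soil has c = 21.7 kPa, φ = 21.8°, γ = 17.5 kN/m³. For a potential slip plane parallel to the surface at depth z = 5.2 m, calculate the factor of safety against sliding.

For an infinite slope with a slip plane parallel to the surface (no pore pressure): FS = [c + γz cos²β tanφ] / [γz sinβ cosβ].
γz = 17.5·5.2 = 91.00 kN/m²
Numerator = 21.7 + 91.00·cos²24.0°·tan21.8° = 21.7 + 91.00·0.8346·0.4000 = 52.076 kPa
Denominator = 91.00·sin24.0°·cos24.0° = 91.00·0.4067·0.9135 = 33.813 kPa
FS = 52.076 / 33.813 = 1.540

FS = 1.54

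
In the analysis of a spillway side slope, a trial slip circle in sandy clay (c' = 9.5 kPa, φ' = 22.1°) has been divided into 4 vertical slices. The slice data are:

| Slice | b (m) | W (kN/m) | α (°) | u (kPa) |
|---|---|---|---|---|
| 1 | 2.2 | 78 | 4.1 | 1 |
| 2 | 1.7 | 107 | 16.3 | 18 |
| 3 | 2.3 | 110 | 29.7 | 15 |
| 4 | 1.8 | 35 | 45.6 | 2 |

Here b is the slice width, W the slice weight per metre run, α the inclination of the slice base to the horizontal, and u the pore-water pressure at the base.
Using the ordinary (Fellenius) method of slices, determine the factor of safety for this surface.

Ordinary method of slices: FS = Σ[c'·Δl_i + (W_i cosα_i − u_i·Δl_i)·tanφ'] / Σ W_i sinα_i, with Δl_i = b_i / cosα_i.
Slice 1: Δl = 2.2/cos4.1° = 2.206 m; N'_1 = 78·cos4.1° − 1·2.206 = 75.6; c'Δl = 20.95; W sinα = 5.6
Slice 2: Δl = 1.7/cos16.3° = 1.771 m; N'_2 = 107·cos16.3° − 18·1.771 = 70.8; c'Δl = 16.83; W sinα = 30.0
Slice 3: Δl = 2.3/cos29.7° = 2.648 m; N'_3 = 110·cos29.7° − 15·2.648 = 55.8; c'Δl = 25.15; W sinα = 54.5
Slice 4: Δl = 1.8/cos45.6° = 2.573 m; N'_4 = 35·cos45.6° − 2·2.573 = 19.3; c'Δl = 24.44; W sinα = 25.0
Σc'Δl = 87.4 kN/m; ΣN' = 221.6 kN/m; ΣW sinα = 115.1 kN/m
Resisting = 87.4 + 221.6·tan22.1° = 87.4 + 90.0 = 177.4 kN/m
FS = 177.4 / 115.1 = 1.541

FS = 1.54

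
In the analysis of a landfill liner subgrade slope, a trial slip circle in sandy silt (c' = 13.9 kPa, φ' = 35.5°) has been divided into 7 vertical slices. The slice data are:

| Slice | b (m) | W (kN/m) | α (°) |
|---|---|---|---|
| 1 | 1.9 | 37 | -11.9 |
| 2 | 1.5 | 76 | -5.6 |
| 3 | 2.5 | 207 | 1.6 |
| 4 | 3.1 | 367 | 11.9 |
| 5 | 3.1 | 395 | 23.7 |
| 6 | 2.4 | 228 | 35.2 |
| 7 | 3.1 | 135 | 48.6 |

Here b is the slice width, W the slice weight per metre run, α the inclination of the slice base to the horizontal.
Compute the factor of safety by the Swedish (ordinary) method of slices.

Ordinary method of slices: FS = Σ[c'·Δl_i + (W_i cosα_i)·tanφ'] / Σ W_i sinα_i, with Δl_i = b_i / cosα_i.
Slice 1: Δl = 1.9/cos(-11.9°) = 1.942 m; N'_1 = 37·cos(-11.9°) = 36.2; c'Δl = 26.99; W sinα = -7.6
Slice 2: Δl = 1.5/cos(-5.6°) = 1.507 m; N'_2 = 76·cos(-5.6°) = 75.6; c'Δl = 20.95; W sinα = -7.4
Slice 3: Δl = 2.5/cos1.6° = 2.501 m; N'_3 = 207·cos1.6° = 206.9; c'Δl = 34.76; W sinα = 5.8
Slice 4: Δl = 3.1/cos11.9° = 3.168 m; N'_4 = 367·cos11.9° = 359.1; c'Δl = 44.04; W sinα = 75.7
Slice 5: Δl = 3.1/cos23.7° = 3.386 m; N'_5 = 395·cos23.7° = 361.7; c'Δl = 47.06; W sinα = 158.8
Slice 6: Δl = 2.4/cos35.2° = 2.937 m; N'_6 = 228·cos35.2° = 186.3; c'Δl = 40.83; W sinα = 131.4
Slice 7: Δl = 3.1/cos48.6° = 4.688 m; N'_7 = 135·cos48.6° = 89.3; c'Δl = 65.16; W sinα = 101.3
Σc'Δl = 279.8 kN/m; ΣN' = 1315.1 kN/m; ΣW sinα = 457.9 kN/m
Resisting = 279.8 + 1315.1·tan35.5° = 279.8 + 938.1 = 1217.9 kN/m
FS = 1217.9 / 457.9 = 2.660

FS = 2.66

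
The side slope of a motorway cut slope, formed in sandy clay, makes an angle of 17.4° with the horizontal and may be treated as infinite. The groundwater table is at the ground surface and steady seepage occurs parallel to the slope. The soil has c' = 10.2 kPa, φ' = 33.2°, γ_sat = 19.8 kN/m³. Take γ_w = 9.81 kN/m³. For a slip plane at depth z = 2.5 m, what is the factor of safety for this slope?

FS = 1.78

With seepage parallel to the slope and the water table at the surface, the effective normal stress on the slip plane uses the buoyant unit weight γ' = γ_sat − γ_w while the driving shear stress uses γ_sat:
FS = [c' + γ' z cos²β tanφ'] / [γ_sat z sinβ cosβ]
γ' = 19.8 − 9.81 = 9.99 kN/m³
Numerator = 10.2 + 9.99·2.5·cos²17.4°·tan33.2° = 10.2 + 9.99·2.5·0.9106·0.6544 = 25.082 kPa
Denominator = 19.8·2.5·sin17.4°·cos17.4° = 19.8·2.5·0.2990·0.9542 = 14.125 kPa
FS = 25.082 / 14.125 = 1.776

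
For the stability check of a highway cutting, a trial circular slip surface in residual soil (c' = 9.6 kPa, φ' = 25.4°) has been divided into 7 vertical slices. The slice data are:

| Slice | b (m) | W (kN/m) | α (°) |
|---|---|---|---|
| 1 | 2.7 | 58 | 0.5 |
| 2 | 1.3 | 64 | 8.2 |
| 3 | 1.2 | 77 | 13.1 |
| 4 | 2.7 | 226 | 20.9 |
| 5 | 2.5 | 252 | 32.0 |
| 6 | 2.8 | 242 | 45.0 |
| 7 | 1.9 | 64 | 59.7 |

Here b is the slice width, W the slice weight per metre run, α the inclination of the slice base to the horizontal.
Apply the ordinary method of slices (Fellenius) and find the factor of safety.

FS = 1.22

Ordinary method of slices: FS = Σ[c'·Δl_i + (W_i cosα_i)·tanφ'] / Σ W_i sinα_i, with Δl_i = b_i / cosα_i.
Slice 1: Δl = 2.7/cos0.5° = 2.700 m; N'_1 = 58·cos0.5° = 58.0; c'Δl = 25.92; W sinα = 0.5
Slice 2: Δl = 1.3/cos8.2° = 1.313 m; N'_2 = 64·cos8.2° = 63.3; c'Δl = 12.61; W sinα = 9.1
Slice 3: Δl = 1.2/cos13.1° = 1.232 m; N'_3 = 77·cos13.1° = 75.0; c'Δl = 11.83; W sinα = 17.5
Slice 4: Δl = 2.7/cos20.9° = 2.890 m; N'_4 = 226·cos20.9° = 211.1; c'Δl = 27.75; W sinα = 80.6
Slice 5: Δl = 2.5/cos32.0° = 2.948 m; N'_5 = 252·cos32.0° = 213.7; c'Δl = 28.30; W sinα = 133.5
Slice 6: Δl = 2.8/cos45.0° = 3.960 m; N'_6 = 242·cos45.0° = 171.1; c'Δl = 38.01; W sinα = 171.1
Slice 7: Δl = 1.9/cos59.7° = 3.766 m; N'_7 = 64·cos59.7° = 32.3; c'Δl = 36.15; W sinα = 55.3
Σc'Δl = 180.6 kN/m; ΣN' = 824.6 kN/m; ΣW sinα = 467.6 kN/m
Resisting = 180.6 + 824.6·tan25.4° = 180.6 + 391.5 = 572.1 kN/m
FS = 572.1 / 467.6 = 1.223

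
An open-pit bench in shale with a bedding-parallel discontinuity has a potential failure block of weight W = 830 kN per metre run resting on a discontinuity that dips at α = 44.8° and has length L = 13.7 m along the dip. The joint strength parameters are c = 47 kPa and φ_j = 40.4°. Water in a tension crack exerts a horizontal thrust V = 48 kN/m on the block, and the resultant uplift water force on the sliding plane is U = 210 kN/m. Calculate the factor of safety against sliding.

FS = 1.51

Resolving the block weight along and normal to the plane and applying the Mohr–Coulomb strength on the joint:
N' = W cosα − U − V sinα = 830·cos44.8° − 210 − 48·sin44.8° = 345.1 kN/m
Driving force T = W sinα + V cosα = 830·sin44.8° + 48·cos44.8° = 618.9 kN/m
Resisting force R = c·L + N'·tanφ_j = 47·13.7 + 345.1·tan40.4° = 643.9 + 293.7 = 937.6 kN/m
FS = R / T = 937.6 / 618.9 = 1.515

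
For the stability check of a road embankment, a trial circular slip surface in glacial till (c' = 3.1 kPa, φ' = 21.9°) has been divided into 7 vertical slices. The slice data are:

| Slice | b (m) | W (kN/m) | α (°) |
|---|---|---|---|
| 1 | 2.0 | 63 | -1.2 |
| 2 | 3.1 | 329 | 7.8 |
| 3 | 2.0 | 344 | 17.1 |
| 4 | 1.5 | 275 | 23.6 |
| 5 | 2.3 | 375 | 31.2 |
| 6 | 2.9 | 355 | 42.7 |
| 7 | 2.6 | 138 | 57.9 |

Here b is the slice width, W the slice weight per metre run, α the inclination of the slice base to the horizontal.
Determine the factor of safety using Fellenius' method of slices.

FS = 0.89

Ordinary method of slices: FS = Σ[c'·Δl_i + (W_i cosα_i)·tanφ'] / Σ W_i sinα_i, with Δl_i = b_i / cosα_i.
Slice 1: Δl = 2.0/cos(-1.2°) = 2.000 m; N'_1 = 63·cos(-1.2°) = 63.0; c'Δl = 6.20; W sinα = -1.3
Slice 2: Δl = 3.1/cos7.8° = 3.129 m; N'_2 = 329·cos7.8° = 326.0; c'Δl = 9.70; W sinα = 44.7
Slice 3: Δl = 2.0/cos17.1° = 2.093 m; N'_3 = 344·cos17.1° = 328.8; c'Δl = 6.49; W sinα = 101.1
Slice 4: Δl = 1.5/cos23.6° = 1.637 m; N'_4 = 275·cos23.6° = 252.0; c'Δl = 5.07; W sinα = 110.1
Slice 5: Δl = 2.3/cos31.2° = 2.689 m; N'_5 = 375·cos31.2° = 320.8; c'Δl = 8.34; W sinα = 194.3
Slice 6: Δl = 2.9/cos42.7° = 3.946 m; N'_6 = 355·cos42.7° = 260.9; c'Δl = 12.23; W sinα = 240.7
Slice 7: Δl = 2.6/cos57.9° = 4.893 m; N'_7 = 138·cos57.9° = 73.3; c'Δl = 15.17; W sinα = 116.9
Σc'Δl = 63.2 kN/m; ΣN' = 1624.7 kN/m; ΣW sinα = 806.5 kN/m
Resisting = 63.2 + 1624.7·tan21.9° = 63.2 + 653.1 = 716.3 kN/m
FS = 716.3 / 806.5 = 0.888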